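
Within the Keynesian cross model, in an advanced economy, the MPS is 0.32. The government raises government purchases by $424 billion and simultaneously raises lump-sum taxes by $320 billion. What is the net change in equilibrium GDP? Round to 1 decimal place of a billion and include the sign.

MPC = 1 − MPS = 1 − 0.32 = 0.68.
Expenditure multiplier = 1/(1 − MPC) = 1/(1 − 0.68) = 1/0.32 = 3.125.
ΔG contributes k·ΔG = (+$424 billion) / 0.32 = +$1,325 billion.
ΔT of +$320 billion changes first-round spending by −c·ΔT = −$217.6 billion, contributing k·(−c·ΔT) = (−$217.6 billion) / 0.32 = −$680 billion.
Net ΔY = k(ΔG − c·ΔT) = (+$206.4 billion) / 0.32 = +$645 billion.

+$645.0 billion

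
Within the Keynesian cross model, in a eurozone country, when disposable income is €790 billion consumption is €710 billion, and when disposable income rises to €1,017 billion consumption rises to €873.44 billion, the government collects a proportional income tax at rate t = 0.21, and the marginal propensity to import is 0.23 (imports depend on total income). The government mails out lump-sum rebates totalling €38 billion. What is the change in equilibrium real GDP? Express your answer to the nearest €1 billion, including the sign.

+€41 billion

MPC = ΔC/ΔYd = (873.44 − 710)/(1,017 − 790) = 163.44/227 = 0.72.
A lump-sum tax change of −€38 billion shifts disposable income by +€38 billion; first-round consumption changes by −c × ΔT = −0.72 × (−€38 billion) = +€27.36 billion.
Expenditure multiplier = 1/(1 − c(1−t) + m) = 1/(1 − 0.72×0.79 + 0.23) = 1/0.6612 ≈ 1.512.
The tax multiplier is −c × k ≈ −1.089, so ΔY = k × (−c·ΔT) = (+€27.36 billion) / 0.6612 ≈ +€41 billion.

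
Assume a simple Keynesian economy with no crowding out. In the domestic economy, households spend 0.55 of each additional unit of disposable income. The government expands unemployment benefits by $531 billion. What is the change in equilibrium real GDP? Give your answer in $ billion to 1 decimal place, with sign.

+$649.0 billion

The transfer change shifts disposable income by +$531 billion, so first-round consumption changes by c·ΔTR = 0.55 × (+$531 billion) = +$292.05 billion.
Expenditure multiplier = 1/(1 − MPC) = 1/(1 − 0.55) = 1/0.45 ≈ 2.222.
The transfer multiplier is c × k ≈ 1.222, so ΔY = k × (c·ΔTR) = (+$292.05 billion) / 0.45 = +$649 billion.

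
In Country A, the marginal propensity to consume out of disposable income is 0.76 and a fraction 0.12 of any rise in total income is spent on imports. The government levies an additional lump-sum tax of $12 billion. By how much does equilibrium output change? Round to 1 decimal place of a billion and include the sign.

A lump-sum tax change of +$12 billion shifts disposable income by −$12 billion; first-round consumption changes by −c × ΔT = −0.76 × (+$12 billion) = −$9.12 billion.
Expenditure multiplier = 1/(1 − c + m) = 1/(1 − 0.76 + 0.12) = 1/0.36 ≈ 2.778.
The tax multiplier is −c × k ≈ −2.111, so ΔY = k × (−c·ΔT) = (−$9.12 billion) / 0.36 ≈ −$25.3 billion.

−$25.3 billion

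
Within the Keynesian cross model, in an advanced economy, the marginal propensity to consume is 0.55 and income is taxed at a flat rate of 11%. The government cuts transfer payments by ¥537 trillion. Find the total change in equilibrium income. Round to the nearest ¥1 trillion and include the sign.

The transfer change shifts disposable income by −¥537 trillion, so first-round consumption changes by c·ΔTR = 0.55 × (−¥537 trillion) = −¥295.35 trillion.
Expenditure multiplier = 1/(1 − c(1−t)) = 1/(1 − 0.55×0.89) = 1/0.5105 ≈ 1.959.
The transfer multiplier is c × k ≈ 1.077, so ΔY = k × (c·ΔTR) = (−¥295.35 trillion) / 0.5105 ≈ −¥579 trillion.

−¥579 trillion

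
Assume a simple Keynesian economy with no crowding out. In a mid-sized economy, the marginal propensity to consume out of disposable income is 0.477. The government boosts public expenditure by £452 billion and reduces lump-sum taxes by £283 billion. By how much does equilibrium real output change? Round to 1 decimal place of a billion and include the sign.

+£1,122.4 billion

Expenditure multiplier = 1/(1 − MPC) = 1/(1 − 0.477) = 1/0.523 ≈ 1.912.
ΔG contributes k·ΔG = (+£452 billion) / 0.523 ≈ +£864.2 billion.
ΔT of −£283 billion changes first-round spending by −c·ΔT = +£134.991 billion, contributing k·(−c·ΔT) = (+£134.991 billion) / 0.523 ≈ +£258.1 billion.
Net ΔY = k(ΔG − c·ΔT) = (+£586.991 billion) / 0.523 ≈ +£1,122.4 billion.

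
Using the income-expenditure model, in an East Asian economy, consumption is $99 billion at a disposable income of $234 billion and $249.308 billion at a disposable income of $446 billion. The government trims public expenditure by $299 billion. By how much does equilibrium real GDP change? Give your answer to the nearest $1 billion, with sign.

MPC = ΔC/ΔYd = (249.308 − 99)/(446 − 234) = 150.308/212 = 0.709.
Expenditure multiplier = 1/(1 − MPC) = 1/(1 − 0.709) = 1/0.291 ≈ 3.436.
ΔY = k × ΔG = (−$299 billion) / 0.291 ≈ −$1,027 billion.

−$1,027 billion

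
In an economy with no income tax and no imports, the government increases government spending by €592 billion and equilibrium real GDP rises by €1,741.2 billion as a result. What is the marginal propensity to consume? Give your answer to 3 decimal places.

Implied spending multiplier k = ΔY/ΔG = 1,741.2/592 ≈ 2.9412.
Since k = 1/(1 − MPC), MPC = 1 − 1/k = 1 − ΔG/ΔY = 1 − 592/1,741.2 ≈ 0.660.

0.660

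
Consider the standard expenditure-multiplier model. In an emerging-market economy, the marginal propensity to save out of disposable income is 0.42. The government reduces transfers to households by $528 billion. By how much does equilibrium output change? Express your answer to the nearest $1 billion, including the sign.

MPC = 1 − MPS = 1 − 0.42 = 0.58.
The transfer change shifts disposable income by −$528 billion, so first-round consumption changes by c·ΔTR = 0.58 × (−$528 billion) = −$306.24 billion.
Expenditure multiplier = 1/(1 − MPC) = 1/(1 − 0.58) = 1/0.42 ≈ 2.381.
The transfer multiplier is c × k ≈ 1.381, so ΔY = k × (c·ΔTR) = (−$306.24 billion) / 0.42 ≈ −$729 billion.

−$729 billion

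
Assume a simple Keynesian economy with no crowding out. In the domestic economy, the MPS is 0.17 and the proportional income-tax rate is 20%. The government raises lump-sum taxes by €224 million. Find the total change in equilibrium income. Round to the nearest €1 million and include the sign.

−€553 million

MPC = 1 − MPS = 1 − 0.17 = 0.83.
A lump-sum tax change of +€224 million shifts disposable income by −€224 million; first-round consumption changes by −c × ΔT = −0.83 × (+€224 million) = −€185.92 million.
Expenditure multiplier = 1/(1 − c(1−t)) = 1/(1 − 0.83×0.8) = 1/0.336 ≈ 2.976.
The tax multiplier is −c × k ≈ −2.47, so ΔY = k × (−c·ΔT) = (−€185.92 million) / 0.336 ≈ −€553 million.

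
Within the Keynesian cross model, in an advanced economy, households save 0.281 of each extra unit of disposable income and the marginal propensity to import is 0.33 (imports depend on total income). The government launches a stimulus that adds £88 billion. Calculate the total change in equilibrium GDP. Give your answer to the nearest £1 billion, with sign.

+£144 billion

MPC = 1 − MPS = 1 − 0.281 = 0.719.
Government-spending multiplier = 1/(1 − c + m) = 1/(1 − 0.719 + 0.33) = 1/0.611 ≈ 1.637.
ΔY = k × ΔG = (+£88 billion) / 0.611 ≈ +£144 billion.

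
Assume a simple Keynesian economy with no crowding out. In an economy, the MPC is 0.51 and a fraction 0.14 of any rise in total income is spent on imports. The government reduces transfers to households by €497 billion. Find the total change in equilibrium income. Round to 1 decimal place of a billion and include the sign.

−€402.3 billion

The transfer change shifts disposable income by −€497 billion, so first-round consumption changes by c·ΔTR = 0.51 × (−€497 billion) = −€253.47 billion.
Expenditure multiplier = 1/(1 − c + m) = 1/(1 − 0.51 + 0.14) = 1/0.63 ≈ 1.587.
The transfer multiplier is c × k ≈ 0.81, so ΔY = k × (c·ΔTR) = (−€253.47 billion) / 0.63 ≈ −€402.3 billion.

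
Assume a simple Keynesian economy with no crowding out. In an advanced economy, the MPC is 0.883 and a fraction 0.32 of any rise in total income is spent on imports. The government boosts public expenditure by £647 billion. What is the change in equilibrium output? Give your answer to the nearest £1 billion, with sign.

Government-spending multiplier = 1/(1 − c + m) = 1/(1 − 0.883 + 0.32) = 1/0.437 ≈ 2.288.
ΔY = k × ΔG = (+£647 billion) / 0.437 ≈ +£1,481 billion.

+£1,481 billion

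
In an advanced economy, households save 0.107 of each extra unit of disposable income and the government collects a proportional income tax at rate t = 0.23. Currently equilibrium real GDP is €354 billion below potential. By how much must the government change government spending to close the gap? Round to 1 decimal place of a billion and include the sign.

MPC = 1 − MPS = 1 − 0.107 = 0.893.
Spending multiplier = 1/(1 − c(1−t)) = 1/(1 − 0.893×0.77) = 1/0.31239 ≈ 3.201.
Need ΔY = +€354 billion, so ΔG = ΔY/k = (+€354 billion) × 0.31239 ≈ +€110.6 billion.
The government should increase government spending by €110.6 billion.

+€110.6 billion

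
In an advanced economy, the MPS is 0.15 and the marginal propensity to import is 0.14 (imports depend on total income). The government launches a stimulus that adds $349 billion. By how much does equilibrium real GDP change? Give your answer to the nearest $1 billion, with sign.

MPC = 1 − MPS = 1 − 0.15 = 0.85.
Government-spending multiplier = 1/(1 − c + m) = 1/(1 − 0.85 + 0.14) = 1/0.29 ≈ 3.448.
ΔY = k × ΔG = (+$349 billion) / 0.29 ≈ +$1,203 billion.

+$1,203 billion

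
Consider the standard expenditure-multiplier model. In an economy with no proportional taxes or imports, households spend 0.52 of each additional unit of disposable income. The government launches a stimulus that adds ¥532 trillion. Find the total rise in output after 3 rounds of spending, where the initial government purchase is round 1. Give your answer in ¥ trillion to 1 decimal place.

Round 1 adds ΔG = ¥532 trillion; each later round is MPC = 0.52 times the previous.
After 3 rounds: 532 + 276.64 + 143.8528 = ΔG·(1 − c^3)/(1 − c) = 532 × (1 − 0.140608)/0.48 ≈ ¥952.5 trillion.

¥952.5 trillion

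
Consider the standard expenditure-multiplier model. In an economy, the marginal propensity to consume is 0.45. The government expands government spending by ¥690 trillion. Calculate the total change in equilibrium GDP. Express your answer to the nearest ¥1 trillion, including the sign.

+¥1,255 trillion

Spending multiplier = 1/(1 − MPC) = 1/(1 − 0.45) = 1/0.55 ≈ 1.818.
ΔY = k × ΔG = (+¥690 trillion) / 0.55 ≈ +¥1,255 trillion.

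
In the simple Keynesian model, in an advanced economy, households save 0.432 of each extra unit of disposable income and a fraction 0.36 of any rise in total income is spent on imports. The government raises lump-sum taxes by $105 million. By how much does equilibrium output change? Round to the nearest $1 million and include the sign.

−$75 million

MPC = 1 − MPS = 1 − 0.432 = 0.568.
A lump-sum tax change of +$105 million shifts disposable income by −$105 million; first-round consumption changes by −c × ΔT = −0.568 × (+$105 million) = −$59.64 million.
Expenditure multiplier = 1/(1 − c + m) = 1/(1 − 0.568 + 0.36) = 1/0.792 ≈ 1.263.
The tax multiplier is −c × k ≈ −0.717, so ΔY = k × (−c·ΔT) = (−$59.64 million) / 0.792 ≈ −$75 million.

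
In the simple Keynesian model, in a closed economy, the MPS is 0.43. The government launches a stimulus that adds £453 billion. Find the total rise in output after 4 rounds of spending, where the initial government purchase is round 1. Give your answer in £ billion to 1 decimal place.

£942.3 billion

MPC = 1 − MPS = 1 − 0.43 = 0.57.
Round 1 adds ΔG = £453 billion; each later round is MPC = 0.57 times the previous.
After 4 rounds: 453 + 258.21 + 147.1797 + 83.892429 = ΔG·(1 − c^4)/(1 − c) = 453 × (1 − 0.10556001)/0.43 ≈ £942.3 billion.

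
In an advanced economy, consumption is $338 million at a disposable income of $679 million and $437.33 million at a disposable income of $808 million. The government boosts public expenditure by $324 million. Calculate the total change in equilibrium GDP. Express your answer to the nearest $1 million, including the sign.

MPC = ΔC/ΔYd = (437.33 − 338)/(808 − 679) = 99.33/129 = 0.77.
Expenditure multiplier = 1/(1 − MPC) = 1/(1 − 0.77) = 1/0.23 ≈ 4.348.
ΔY = k × ΔG = (+$324 million) / 0.23 ≈ +$1,409 million.

+$1,409 million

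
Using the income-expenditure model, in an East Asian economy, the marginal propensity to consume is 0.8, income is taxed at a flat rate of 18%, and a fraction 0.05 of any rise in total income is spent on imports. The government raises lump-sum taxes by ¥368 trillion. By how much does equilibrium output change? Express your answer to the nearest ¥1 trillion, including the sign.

−¥747 trillion

A lump-sum tax change of +¥368 trillion shifts disposable income by −¥368 trillion; first-round consumption changes by −c × ΔT = −0.8 × (+¥368 trillion) = −¥294.4 trillion.
Expenditure multiplier = 1/(1 − c(1−t) + m) = 1/(1 − 0.8×0.82 + 0.05) = 1/0.394 ≈ 2.538.
The tax multiplier is −c × k ≈ −2.03, so ΔY = k × (−c·ΔT) = (−¥294.4 trillion) / 0.394 ≈ −¥747 trillion.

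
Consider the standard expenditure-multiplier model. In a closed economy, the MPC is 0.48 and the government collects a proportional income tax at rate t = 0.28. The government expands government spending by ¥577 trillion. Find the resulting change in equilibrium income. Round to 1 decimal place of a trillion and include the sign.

Government-spending multiplier = 1/(1 − c(1−t)) = 1/(1 − 0.48×0.72) = 1/0.6544 ≈ 1.528.
ΔY = k × ΔG = (+¥577 trillion) / 0.6544 ≈ +¥881.7 trillion.

+¥881.7 trillion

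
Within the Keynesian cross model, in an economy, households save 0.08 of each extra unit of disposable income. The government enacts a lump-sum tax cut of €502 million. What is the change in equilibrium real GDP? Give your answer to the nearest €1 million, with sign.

+€5,773 million

MPC = 1 − MPS = 1 − 0.08 = 0.92.
A lump-sum tax change of −€502 million shifts disposable income by +€502 million; first-round consumption changes by −c × ΔT = −0.92 × (−€502 million) = +€461.84 million.
Expenditure multiplier = 1/(1 − MPC) = 1/(1 − 0.92) = 1/0.08 = 12.5.
The tax multiplier is −c × k = −11.5, so ΔY = k × (−c·ΔT) = (+€461.84 million) / 0.08 = +€5,773 million.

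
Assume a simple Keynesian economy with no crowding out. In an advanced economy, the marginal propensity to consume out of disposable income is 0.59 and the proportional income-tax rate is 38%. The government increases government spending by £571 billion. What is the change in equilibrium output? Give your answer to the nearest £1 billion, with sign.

+£900 billion

Government-spending multiplier = 1/(1 − c(1−t)) = 1/(1 − 0.59×0.62) = 1/0.6342 ≈ 1.577.
ΔY = k × ΔG = (+£571 billion) / 0.6342 ≈ +£900 billion.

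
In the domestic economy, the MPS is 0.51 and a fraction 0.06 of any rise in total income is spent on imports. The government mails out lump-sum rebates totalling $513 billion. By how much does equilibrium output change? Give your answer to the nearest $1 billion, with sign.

+$441 billion

MPC = 1 − MPS = 1 − 0.51 = 0.49.
A lump-sum tax change of −$513 billion shifts disposable income by +$513 billion; first-round consumption changes by −c × ΔT = −0.49 × (−$513 billion) = +$251.37 billion.
Expenditure multiplier = 1/(1 − c + m) = 1/(1 − 0.49 + 0.06) = 1/0.57 ≈ 1.754.
The tax multiplier is −c × k ≈ −0.86, so ΔY = k × (−c·ΔT) = (+$251.37 billion) / 0.57 = +$441 billion.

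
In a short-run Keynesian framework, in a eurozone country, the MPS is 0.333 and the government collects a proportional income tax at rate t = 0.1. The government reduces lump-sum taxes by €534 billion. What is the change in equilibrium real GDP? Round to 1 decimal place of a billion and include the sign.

+€891.1 billion

MPC = 1 − MPS = 1 − 0.333 = 0.667.
A lump-sum tax change of −€534 billion shifts disposable income by +€534 billion; first-round consumption changes by −c × ΔT = −0.667 × (−€534 billion) = +€356.178 billion.
Expenditure multiplier = 1/(1 − c(1−t)) = 1/(1 − 0.667×0.9) = 1/0.3997 ≈ 2.502.
The tax multiplier is −c × k ≈ −1.669, so ΔY = k × (−c·ΔT) = (+€356.178 billion) / 0.3997 ≈ +€891.1 billion.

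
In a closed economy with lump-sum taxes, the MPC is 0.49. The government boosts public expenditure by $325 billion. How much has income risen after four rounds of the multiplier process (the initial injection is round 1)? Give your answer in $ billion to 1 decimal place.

$600.5 billion

Round 1 adds ΔG = $325 billion; each later round is MPC = 0.49 times the previous.
After 4 rounds: 325 + 159.25 + 78.0325 + 38.235925 = ΔG·(1 − c^4)/(1 − c) = 325 × (1 − 0.05764801)/0.51 ≈ $600.5 billion.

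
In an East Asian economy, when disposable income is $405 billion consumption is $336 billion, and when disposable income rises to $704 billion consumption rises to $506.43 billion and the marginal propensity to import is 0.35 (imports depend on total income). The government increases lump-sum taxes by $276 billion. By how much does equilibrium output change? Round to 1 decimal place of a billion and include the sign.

−$201.7 billion

MPC = ΔC/ΔYd = (506.43 − 336)/(704 − 405) = 170.43/299 = 0.57.
A lump-sum tax change of +$276 billion shifts disposable income by −$276 billion; first-round consumption changes by −c × ΔT = −0.57 × (+$276 billion) = −$157.32 billion.
Expenditure multiplier = 1/(1 − c + m) = 1/(1 − 0.57 + 0.35) = 1/0.78 ≈ 1.282.
The tax multiplier is −c × k ≈ −0.731, so ΔY = k × (−c·ΔT) = (−$157.32 billion) / 0.78 ≈ −$201.7 billion.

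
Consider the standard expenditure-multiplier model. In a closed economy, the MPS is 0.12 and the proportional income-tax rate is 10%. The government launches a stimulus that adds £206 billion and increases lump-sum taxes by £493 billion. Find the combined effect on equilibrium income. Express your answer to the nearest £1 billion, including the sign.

−£1,095 billion

MPC = 1 − MPS = 1 − 0.12 = 0.88.
Expenditure multiplier = 1/(1 − c(1−t)) = 1/(1 − 0.88×0.9) = 1/0.208 ≈ 4.808.
ΔG contributes k·ΔG = (+£206 billion) / 0.208 ≈ +£990.4 billion.
ΔT of +£493 billion changes first-round spending by −c·ΔT = −£433.84 billion, contributing k·(−c·ΔT) = (−£433.84 billion) / 0.208 ≈ −£2,085.8 billion.
Net ΔY = k(ΔG − c·ΔT) = (−£227.84 billion) / 0.208 ≈ −£1,095 billion.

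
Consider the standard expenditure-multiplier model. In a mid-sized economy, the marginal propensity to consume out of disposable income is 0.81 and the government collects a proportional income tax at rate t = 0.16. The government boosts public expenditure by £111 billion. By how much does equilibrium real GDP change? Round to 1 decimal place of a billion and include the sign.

Expenditure multiplier = 1/(1 − c(1−t)) = 1/(1 − 0.81×0.84) = 1/0.3196 ≈ 3.129.
ΔY = k × ΔG = (+£111 billion) / 0.3196 ≈ +£347.3 billion.

+£347.3 billion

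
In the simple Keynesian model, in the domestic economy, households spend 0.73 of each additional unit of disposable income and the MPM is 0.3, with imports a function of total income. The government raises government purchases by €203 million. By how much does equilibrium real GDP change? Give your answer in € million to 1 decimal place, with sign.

+€356.1 million

Spending multiplier = 1/(1 − c + m) = 1/(1 − 0.73 + 0.3) = 1/0.57 ≈ 1.754.
ΔY = k × ΔG = (+€203 million) / 0.57 ≈ +€356.1 million.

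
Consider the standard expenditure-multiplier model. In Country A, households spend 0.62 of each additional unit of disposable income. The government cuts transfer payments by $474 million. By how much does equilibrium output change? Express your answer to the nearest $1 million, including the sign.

The transfer change shifts disposable income by −$474 million, so first-round consumption changes by c·ΔTR = 0.62 × (−$474 million) = −$293.88 million.
Expenditure multiplier = 1/(1 − MPC) = 1/(1 − 0.62) = 1/0.38 ≈ 2.632.
The transfer multiplier is c × k ≈ 1.632, so ΔY = k × (c·ΔTR) = (−$293.88 million) / 0.38 ≈ −$773 million.

−$773 million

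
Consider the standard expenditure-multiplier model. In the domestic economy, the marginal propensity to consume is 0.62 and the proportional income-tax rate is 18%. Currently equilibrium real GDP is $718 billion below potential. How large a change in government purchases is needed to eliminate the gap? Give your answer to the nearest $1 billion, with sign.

Spending multiplier = 1/(1 − c(1−t)) = 1/(1 − 0.62×0.82) = 1/0.4916 ≈ 2.034.
Need ΔY = +$718 billion, so ΔG = ΔY/k = (+$718 billion) × 0.4916 ≈ +$353 billion.
The government should increase government purchases by $353 billion.

+$353 billion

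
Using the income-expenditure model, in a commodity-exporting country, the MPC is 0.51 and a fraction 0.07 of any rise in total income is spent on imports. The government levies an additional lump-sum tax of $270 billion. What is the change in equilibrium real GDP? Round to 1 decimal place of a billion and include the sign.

−$245.9 billion

A lump-sum tax change of +$270 billion shifts disposable income by −$270 billion; first-round consumption changes by −c × ΔT = −0.51 × (+$270 billion) = −$137.7 billion.
Expenditure multiplier = 1/(1 − c + m) = 1/(1 − 0.51 + 0.07) = 1/0.56 ≈ 1.786.
The tax multiplier is −c × k ≈ −0.911, so ΔY = k × (−c·ΔT) = (−$137.7 billion) / 0.56 ≈ −$245.9 billion.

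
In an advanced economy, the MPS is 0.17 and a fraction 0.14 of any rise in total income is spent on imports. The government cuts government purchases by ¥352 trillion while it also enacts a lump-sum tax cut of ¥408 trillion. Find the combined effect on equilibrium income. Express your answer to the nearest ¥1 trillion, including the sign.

−¥43 trillion

MPC = 1 − MPS = 1 − 0.17 = 0.83.
Expenditure multiplier = 1/(1 − c + m) = 1/(1 − 0.83 + 0.14) = 1/0.31 ≈ 3.226.
ΔG contributes k·ΔG = (−¥352 trillion) / 0.31 ≈ −¥1,135.5 trillion.
ΔT of −¥408 trillion changes first-round spending by −c·ΔT = +¥338.64 trillion, contributing k·(−c·ΔT) = (+¥338.64 trillion) / 0.31 ≈ +¥1,092.4 trillion.
Net ΔY = k(ΔG − c·ΔT) = (−¥13.36 trillion) / 0.31 ≈ −¥43 trillion.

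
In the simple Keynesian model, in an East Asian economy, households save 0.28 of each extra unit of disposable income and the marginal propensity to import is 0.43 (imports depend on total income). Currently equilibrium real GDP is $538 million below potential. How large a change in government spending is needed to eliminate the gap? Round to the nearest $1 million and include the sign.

+$382 million

MPC = 1 − MPS = 1 − 0.28 = 0.72.
Spending multiplier = 1/(1 − c + m) = 1/(1 − 0.72 + 0.43) = 1/0.71 ≈ 1.408.
Need ΔY = +$538 million, so ΔG = ΔY/k = (+$538 million) × 0.71 ≈ +$382 million.
The government should increase government spending by $382 million.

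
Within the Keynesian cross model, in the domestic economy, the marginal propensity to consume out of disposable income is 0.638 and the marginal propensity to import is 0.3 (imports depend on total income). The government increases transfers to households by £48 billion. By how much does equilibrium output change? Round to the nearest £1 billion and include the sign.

The transfer change shifts disposable income by +£48 billion, so first-round consumption changes by c·ΔTR = 0.638 × (+£48 billion) = +£30.624 billion.
Expenditure multiplier = 1/(1 − c + m) = 1/(1 − 0.638 + 0.3) = 1/0.662 ≈ 1.511.
The transfer multiplier is c × k ≈ 0.964, so ΔY = k × (c·ΔTR) = (+£30.624 billion) / 0.662 ≈ +£46 billion.

+£46 billion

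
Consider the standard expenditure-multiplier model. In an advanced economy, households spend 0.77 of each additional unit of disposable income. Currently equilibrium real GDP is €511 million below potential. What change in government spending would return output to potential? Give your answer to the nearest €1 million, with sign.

+€118 million

Spending multiplier = 1/(1 − MPC) = 1/(1 − 0.77) = 1/0.23 ≈ 4.348.
Need ΔY = +€511 million, so ΔG = ΔY/k = (+€511 million) × 0.23 ≈ +€118 million.
The government should increase government spending by €118 million.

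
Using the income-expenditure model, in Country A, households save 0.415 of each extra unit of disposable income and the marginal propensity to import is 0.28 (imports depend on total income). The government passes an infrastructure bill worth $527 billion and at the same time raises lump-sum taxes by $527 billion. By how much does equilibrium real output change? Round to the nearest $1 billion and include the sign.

+$315 billion

MPC = 1 − MPS = 1 − 0.415 = 0.585.
Expenditure multiplier = 1/(1 − c + m) = 1/(1 − 0.585 + 0.28) = 1/0.695 ≈ 1.439.
ΔG contributes k·ΔG = (+$527 billion) / 0.695 ≈ +$758.3 billion.
ΔT of +$527 billion changes first-round spending by −c·ΔT = −$308.295 billion, contributing k·(−c·ΔT) = (−$308.295 billion) / 0.695 ≈ −$443.6 billion.
Net ΔY = k(ΔG − c·ΔT) = (+$218.705 billion) / 0.695 ≈ +$315 billion.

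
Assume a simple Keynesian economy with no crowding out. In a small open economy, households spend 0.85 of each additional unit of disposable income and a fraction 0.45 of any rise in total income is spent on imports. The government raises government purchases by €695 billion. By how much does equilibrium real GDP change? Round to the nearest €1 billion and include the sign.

+€1,158 billion

Government-spending multiplier = 1/(1 − c + m) = 1/(1 − 0.85 + 0.45) = 1/0.6 ≈ 1.667.
ΔY = k × ΔG = (+€695 billion) / 0.6 ≈ +€1,158 billion.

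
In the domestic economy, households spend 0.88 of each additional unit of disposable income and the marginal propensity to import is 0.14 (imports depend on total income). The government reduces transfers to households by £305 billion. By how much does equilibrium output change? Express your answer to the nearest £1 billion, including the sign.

−£1,032 billion

The transfer change shifts disposable income by −£305 billion, so first-round consumption changes by c·ΔTR = 0.88 × (−£305 billion) = −£268.4 billion.
Expenditure multiplier = 1/(1 − c + m) = 1/(1 − 0.88 + 0.14) = 1/0.26 ≈ 3.846.
The transfer multiplier is c × k ≈ 3.385, so ΔY = k × (c·ΔTR) = (−£268.4 billion) / 0.26 ≈ −£1,032 billion.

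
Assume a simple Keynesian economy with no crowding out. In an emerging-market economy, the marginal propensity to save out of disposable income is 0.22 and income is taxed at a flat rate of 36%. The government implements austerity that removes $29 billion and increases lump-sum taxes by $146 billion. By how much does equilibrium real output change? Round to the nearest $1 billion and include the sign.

−$285 billion

MPC = 1 − MPS = 1 − 0.22 = 0.78.
Expenditure multiplier = 1/(1 − c(1−t)) = 1/(1 − 0.78×0.64) = 1/0.5008 ≈ 1.997.
ΔG contributes k·ΔG = (−$29 billion) / 0.5008 ≈ −$57.9 billion.
ΔT of +$146 billion changes first-round spending by −c·ΔT = −$113.88 billion, contributing k·(−c·ΔT) = (−$113.88 billion) / 0.5008 ≈ −$227.4 billion.
Net ΔY = k(ΔG − c·ΔT) = (−$142.88 billion) / 0.5008 ≈ −$285 billion.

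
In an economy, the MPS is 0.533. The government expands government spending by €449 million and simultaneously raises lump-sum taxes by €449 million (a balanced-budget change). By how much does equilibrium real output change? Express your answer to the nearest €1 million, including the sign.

+€449 million

MPC = 1 − MPS = 1 − 0.533 = 0.467.
Expenditure multiplier = 1/(1 − MPC) = 1/(1 − 0.467) = 1/0.533 ≈ 1.876.
ΔG contributes k·ΔG = (+€449 million) / 0.533 ≈ +€842.4 million.
ΔT of +€449 million changes first-round spending by −c·ΔT = −€209.683 million, contributing k·(−c·ΔT) = (−€209.683 million) / 0.533 ≈ −€393.4 million.
With ΔG = ΔT and no other leakages, the balanced-budget multiplier is 1, so ΔY = ΔG = +€449 million.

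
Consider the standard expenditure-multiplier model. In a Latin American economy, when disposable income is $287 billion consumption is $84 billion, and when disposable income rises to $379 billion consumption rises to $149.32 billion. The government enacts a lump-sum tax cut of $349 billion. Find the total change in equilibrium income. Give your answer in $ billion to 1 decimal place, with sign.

MPC = ΔC/ΔYd = (149.32 − 84)/(379 − 287) = 65.32/92 = 0.71.
A lump-sum tax change of −$349 billion shifts disposable income by +$349 billion; first-round consumption changes by −c × ΔT = −0.71 × (−$349 billion) = +$247.79 billion.
Expenditure multiplier = 1/(1 − MPC) = 1/(1 − 0.71) = 1/0.29 ≈ 3.448.
The tax multiplier is −c × k ≈ −2.448, so ΔY = k × (−c·ΔT) = (+$247.79 billion) / 0.29 ≈ +$854.4 billion.

+$854.4 billion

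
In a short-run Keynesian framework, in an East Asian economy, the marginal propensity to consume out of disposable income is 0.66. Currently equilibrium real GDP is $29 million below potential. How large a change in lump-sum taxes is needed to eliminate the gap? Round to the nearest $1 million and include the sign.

Spending multiplier = 1/(1 − MPC) = 1/(1 − 0.66) = 1/0.34 ≈ 2.941.
Tax multiplier = −c·k = −0.66/0.34 ≈ −1.941. Need ΔY = +$29 million, so ΔT = ΔY/(−c·k) = −(+$29 million) × 0.34 / 0.66 ≈ −$15 million.
The government should cut lump-sum taxes by $15 million.

−$15 million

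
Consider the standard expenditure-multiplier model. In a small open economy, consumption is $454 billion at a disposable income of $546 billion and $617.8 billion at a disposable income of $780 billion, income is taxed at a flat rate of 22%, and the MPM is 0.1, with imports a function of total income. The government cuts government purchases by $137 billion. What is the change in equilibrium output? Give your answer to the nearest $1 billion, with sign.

−$247 billion

MPC = ΔC/ΔYd = (617.8 − 454)/(780 − 546) = 163.8/234 = 0.7.
Government-spending multiplier = 1/(1 − c(1−t) + m) = 1/(1 − 0.7×0.78 + 0.1) = 1/0.554 ≈ 1.805.
ΔY = k × ΔG = (−$137 billion) / 0.554 ≈ −$247 billion.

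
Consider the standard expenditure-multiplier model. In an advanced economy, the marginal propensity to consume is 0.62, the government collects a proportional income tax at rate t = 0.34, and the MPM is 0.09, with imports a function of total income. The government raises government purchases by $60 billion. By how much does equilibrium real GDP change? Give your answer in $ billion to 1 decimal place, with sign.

+$88.1 billion

Spending multiplier = 1/(1 − c(1−t) + m) = 1/(1 − 0.62×0.66 + 0.09) = 1/0.6808 ≈ 1.469.
ΔY = k × ΔG = (+$60 billion) / 0.6808 ≈ +$88.1 billion.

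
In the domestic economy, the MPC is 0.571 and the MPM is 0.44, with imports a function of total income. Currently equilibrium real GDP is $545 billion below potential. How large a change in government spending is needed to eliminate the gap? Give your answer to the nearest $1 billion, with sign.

+$474 billion

Spending multiplier = 1/(1 − c + m) = 1/(1 − 0.571 + 0.44) = 1/0.869 ≈ 1.151.
Need ΔY = +$545 billion, so ΔG = ΔY/k = (+$545 billion) × 0.869 ≈ +$474 billion.
The government should increase government spending by $474 billion.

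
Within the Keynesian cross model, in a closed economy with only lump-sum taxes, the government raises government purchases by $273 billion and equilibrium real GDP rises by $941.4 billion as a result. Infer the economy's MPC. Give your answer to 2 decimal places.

0.71

Implied spending multiplier k = ΔY/ΔG = 941.4/273 ≈ 3.4484.
Since k = 1/(1 − MPC), MPC = 1 − 1/k = 1 − ΔG/ΔY = 1 − 273/941.4 ≈ 0.71.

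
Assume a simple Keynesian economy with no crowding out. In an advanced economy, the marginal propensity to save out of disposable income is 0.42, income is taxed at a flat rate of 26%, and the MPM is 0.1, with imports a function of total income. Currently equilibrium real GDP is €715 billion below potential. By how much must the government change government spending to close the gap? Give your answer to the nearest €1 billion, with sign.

MPC = 1 − MPS = 1 − 0.42 = 0.58.
Spending multiplier = 1/(1 − c(1−t) + m) = 1/(1 − 0.58×0.74 + 0.1) = 1/0.6708 ≈ 1.491.
Need ΔY = +€715 billion, so ΔG = ΔY/k = (+€715 billion) × 0.6708 ≈ +€480 billion.
The government should increase government spending by €480 billion.

+€480 billion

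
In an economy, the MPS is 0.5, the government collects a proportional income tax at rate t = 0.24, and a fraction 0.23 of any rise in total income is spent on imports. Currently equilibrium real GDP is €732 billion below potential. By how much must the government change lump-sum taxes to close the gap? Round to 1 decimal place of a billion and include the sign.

−€1,244.4 billion

MPC = 1 − MPS = 1 − 0.5 = 0.5.
Spending multiplier = 1/(1 − c(1−t) + m) = 1/(1 − 0.5×0.76 + 0.23) = 1/0.85 ≈ 1.176.
Tax multiplier = −c·k = −0.5/0.85 ≈ −0.588. Need ΔY = +€732 billion, so ΔT = ΔY/(−c·k) = −(+€732 billion) × 0.85 / 0.5 = −€1,244.4 billion.
The government should cut lump-sum taxes by €1,244.4 billion.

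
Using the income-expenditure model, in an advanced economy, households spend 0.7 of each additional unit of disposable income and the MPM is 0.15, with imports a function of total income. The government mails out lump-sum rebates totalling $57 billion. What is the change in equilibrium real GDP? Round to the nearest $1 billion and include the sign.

A lump-sum tax change of −$57 billion shifts disposable income by +$57 billion; first-round consumption changes by −c × ΔT = −0.7 × (−$57 billion) = +$39.9 billion.
Expenditure multiplier = 1/(1 − c + m) = 1/(1 − 0.7 + 0.15) = 1/0.45 ≈ 2.222.
The tax multiplier is −c × k ≈ −1.556, so ΔY = k × (−c·ΔT) = (+$39.9 billion) / 0.45 ≈ +$89 billion.

+$89 billion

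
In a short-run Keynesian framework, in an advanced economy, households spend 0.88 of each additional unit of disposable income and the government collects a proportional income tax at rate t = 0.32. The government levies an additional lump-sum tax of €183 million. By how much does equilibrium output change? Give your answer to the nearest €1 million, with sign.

−€401 million

A lump-sum tax change of +€183 million shifts disposable income by −€183 million; first-round consumption changes by −c × ΔT = −0.88 × (+€183 million) = −€161.04 million.
Expenditure multiplier = 1/(1 − c(1−t)) = 1/(1 − 0.88×0.68) = 1/0.4016 ≈ 2.49.
The tax multiplier is −c × k ≈ −2.191, so ΔY = k × (−c·ΔT) = (−€161.04 million) / 0.4016 ≈ −€401 million.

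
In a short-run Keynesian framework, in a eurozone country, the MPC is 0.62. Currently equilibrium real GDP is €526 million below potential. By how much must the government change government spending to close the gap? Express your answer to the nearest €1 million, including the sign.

+€200 million

Spending multiplier = 1/(1 − MPC) = 1/(1 − 0.62) = 1/0.38 ≈ 2.632.
Need ΔY = +€526 million, so ΔG = ΔY/k = (+€526 million) × 0.38 ≈ +€200 million.
The government should increase government spending by €200 million.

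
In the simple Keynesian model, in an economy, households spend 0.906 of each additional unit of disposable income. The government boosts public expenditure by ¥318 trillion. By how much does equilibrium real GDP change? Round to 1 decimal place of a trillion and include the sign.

+¥3,383.0 trillion

Spending multiplier = 1/(1 − MPC) = 1/(1 − 0.906) = 1/0.094 ≈ 10.638.
ΔY = k × ΔG = (+¥318 trillion) / 0.094 ≈ +¥3,383 trillion.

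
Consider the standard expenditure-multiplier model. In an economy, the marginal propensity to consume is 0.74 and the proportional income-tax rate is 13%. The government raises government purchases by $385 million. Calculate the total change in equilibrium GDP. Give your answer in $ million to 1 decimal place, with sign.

+$1,080.9 million

Spending multiplier = 1/(1 − c(1−t)) = 1/(1 − 0.74×0.87) = 1/0.3562 ≈ 2.807.
ΔY = k × ΔG = (+$385 million) / 0.3562 ≈ +$1,080.9 million.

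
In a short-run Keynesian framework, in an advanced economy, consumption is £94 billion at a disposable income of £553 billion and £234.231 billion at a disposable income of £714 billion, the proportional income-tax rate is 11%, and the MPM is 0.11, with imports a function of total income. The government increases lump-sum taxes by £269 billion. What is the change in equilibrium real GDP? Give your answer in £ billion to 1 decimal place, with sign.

−£699.8 billion

MPC = ΔC/ΔYd = (234.231 − 94)/(714 − 553) = 140.231/161 = 0.871.
A lump-sum tax change of +£269 billion shifts disposable income by −£269 billion; first-round consumption changes by −c × ΔT = −0.871 × (+£269 billion) = −£234.299 billion.
Expenditure multiplier = 1/(1 − c(1−t) + m) = 1/(1 − 0.871×0.89 + 0.11) = 1/0.33481 ≈ 2.987.
The tax multiplier is −c × k ≈ −2.601, so ΔY = k × (−c·ΔT) = (−£234.299 billion) / 0.33481 ≈ −£699.8 billion.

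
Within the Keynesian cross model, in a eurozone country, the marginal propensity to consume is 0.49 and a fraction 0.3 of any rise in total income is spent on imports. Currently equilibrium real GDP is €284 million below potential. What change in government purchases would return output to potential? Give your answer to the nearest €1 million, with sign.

Spending multiplier = 1/(1 − c + m) = 1/(1 − 0.49 + 0.3) = 1/0.81 ≈ 1.235.
Need ΔY = +€284 million, so ΔG = ΔY/k = (+€284 million) × 0.81 ≈ +€230 million.
The government should increase government purchases by €230 million.

+€230 million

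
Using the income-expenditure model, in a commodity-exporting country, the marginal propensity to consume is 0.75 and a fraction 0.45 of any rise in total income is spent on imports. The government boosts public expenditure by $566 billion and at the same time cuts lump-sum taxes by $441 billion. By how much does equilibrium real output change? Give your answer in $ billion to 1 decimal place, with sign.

Expenditure multiplier = 1/(1 − c + m) = 1/(1 − 0.75 + 0.45) = 1/0.7 ≈ 1.429.
ΔG contributes k·ΔG = (+$566 billion) / 0.7 ≈ +$808.6 billion.
ΔT of −$441 billion changes first-round spending by −c·ΔT = +$330.75 billion, contributing k·(−c·ΔT) = (+$330.75 billion) / 0.7 = +$472.5 billion.
Net ΔY = k(ΔG − c·ΔT) = (+$896.75 billion) / 0.7 ≈ +$1,281.1 billion.

+$1,281.1 billion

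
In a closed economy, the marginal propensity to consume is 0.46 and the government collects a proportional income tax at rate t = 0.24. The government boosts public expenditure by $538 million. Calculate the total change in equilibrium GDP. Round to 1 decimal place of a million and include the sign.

+$827.2 million

Government-spending multiplier = 1/(1 − c(1−t)) = 1/(1 − 0.46×0.76) = 1/0.6504 ≈ 1.538.
ΔY = k × ΔG = (+$538 million) / 0.6504 ≈ +$827.2 million.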